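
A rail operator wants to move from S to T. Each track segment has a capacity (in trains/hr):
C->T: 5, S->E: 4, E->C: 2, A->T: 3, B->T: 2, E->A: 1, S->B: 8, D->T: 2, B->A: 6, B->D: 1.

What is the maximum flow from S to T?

8

Augment S->B->T: bottleneck 2. Total 2.
Augment S->B->D->T: bottleneck 1. Total 3.
Augment S->B->A->T: bottleneck 3. Total 6.
Augment S->E->C->T: bottleneck 2. Total 8.
No augmenting path remains in the residual graph.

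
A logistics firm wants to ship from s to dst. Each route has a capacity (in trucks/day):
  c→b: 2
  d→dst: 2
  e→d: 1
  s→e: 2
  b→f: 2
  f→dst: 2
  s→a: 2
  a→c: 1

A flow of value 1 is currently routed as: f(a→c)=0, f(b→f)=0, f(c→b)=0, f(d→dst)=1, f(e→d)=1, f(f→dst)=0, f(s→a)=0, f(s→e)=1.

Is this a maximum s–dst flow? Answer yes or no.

No

Residual path s→a→c→b→f→dst has bottleneck 1 > 0.
Pushing 1 along it raises the flow to 2, so the given flow is not maximum.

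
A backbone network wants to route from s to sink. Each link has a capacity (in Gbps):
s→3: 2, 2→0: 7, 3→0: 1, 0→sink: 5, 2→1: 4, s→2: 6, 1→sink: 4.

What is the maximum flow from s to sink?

7

Augment s→3→0→sink: bottleneck 1. Total 1.
Augment s→2→0→sink: bottleneck 4. Total 5.
Augment s→2→1→sink: bottleneck 2. Total 7.
No augmenting path remains in the residual graph.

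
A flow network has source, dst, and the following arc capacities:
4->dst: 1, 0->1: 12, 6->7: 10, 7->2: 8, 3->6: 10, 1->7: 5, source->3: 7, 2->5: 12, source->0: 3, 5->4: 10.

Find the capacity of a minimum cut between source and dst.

1

Max flow = 1 (via 1 augmenting path).
In the residual at optimum, the set reachable from source is {0, 1, 2, 3, 4, 5, 6, 7, source}.
Cut edges: 4->dst (cap 1). Sum = 1.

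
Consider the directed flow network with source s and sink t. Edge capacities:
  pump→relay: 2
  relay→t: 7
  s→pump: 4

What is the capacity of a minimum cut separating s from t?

Max flow = 2 (via 1 augmenting path).
In the residual at optimum, the set reachable from s is {pump, s}.
Cut edges: pump→relay (cap 2). Sum = 2.

2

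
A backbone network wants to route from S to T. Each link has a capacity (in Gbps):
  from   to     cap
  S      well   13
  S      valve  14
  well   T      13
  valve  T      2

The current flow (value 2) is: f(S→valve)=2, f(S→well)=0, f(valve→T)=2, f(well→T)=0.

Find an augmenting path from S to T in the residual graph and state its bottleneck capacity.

S→well→T, bottleneck 13

Residual along S→well→T: S→well: 13, well→T: 13.
Bottleneck = min = 13.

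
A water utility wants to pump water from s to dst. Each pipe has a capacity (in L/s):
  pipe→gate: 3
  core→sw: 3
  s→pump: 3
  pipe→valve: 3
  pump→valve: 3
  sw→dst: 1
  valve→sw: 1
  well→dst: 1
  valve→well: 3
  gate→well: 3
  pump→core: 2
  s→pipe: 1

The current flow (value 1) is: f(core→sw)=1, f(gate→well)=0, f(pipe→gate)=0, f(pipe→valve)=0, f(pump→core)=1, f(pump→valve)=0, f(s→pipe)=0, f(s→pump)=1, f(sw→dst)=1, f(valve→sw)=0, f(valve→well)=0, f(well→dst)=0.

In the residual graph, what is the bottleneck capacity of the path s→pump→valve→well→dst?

Residual capacities along the path: s→pump: 2, pump→valve: 3, valve→well: 3, well→dst: 1.
Minimum is 1.

1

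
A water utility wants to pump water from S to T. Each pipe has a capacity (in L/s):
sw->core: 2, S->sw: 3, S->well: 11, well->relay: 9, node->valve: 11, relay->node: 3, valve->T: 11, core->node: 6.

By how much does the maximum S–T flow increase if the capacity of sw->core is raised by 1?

Original max flow = 5.
After raising cap(sw->core), augmenting paths through that edge carry 1 more unit.
New max flow = 6. Increase = 1.

1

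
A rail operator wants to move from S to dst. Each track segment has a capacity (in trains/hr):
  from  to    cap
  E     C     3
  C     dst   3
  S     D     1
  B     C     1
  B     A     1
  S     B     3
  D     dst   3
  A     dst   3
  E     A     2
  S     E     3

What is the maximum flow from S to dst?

6

Augment S→D→dst: bottleneck 1. Total 1.
Augment S→E→C→dst: bottleneck 3. Total 4.
Augment S→B→A→dst: bottleneck 1. Total 5.
Augment S→B→C→E→A→dst: bottleneck 1. Total 6.
No augmenting path remains in the residual graph.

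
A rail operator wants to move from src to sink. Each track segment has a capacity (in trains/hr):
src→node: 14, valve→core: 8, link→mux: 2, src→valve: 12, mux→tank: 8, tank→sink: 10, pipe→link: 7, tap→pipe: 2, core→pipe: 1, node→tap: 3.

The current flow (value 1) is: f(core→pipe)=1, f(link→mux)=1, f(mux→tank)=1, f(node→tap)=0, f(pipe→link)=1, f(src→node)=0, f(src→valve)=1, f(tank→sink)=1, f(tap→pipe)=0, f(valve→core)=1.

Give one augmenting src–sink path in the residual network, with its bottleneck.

src→node→tap→pipe→link→mux→tank→sink, bottleneck 1

Residual along src→node→tap→pipe→link→mux→tank→sink: src→node: 14, node→tap: 3, tap→pipe: 2, pipe→link: 6, link→mux: 1, mux→tank: 7, tank→sink: 9.
Bottleneck = min = 1.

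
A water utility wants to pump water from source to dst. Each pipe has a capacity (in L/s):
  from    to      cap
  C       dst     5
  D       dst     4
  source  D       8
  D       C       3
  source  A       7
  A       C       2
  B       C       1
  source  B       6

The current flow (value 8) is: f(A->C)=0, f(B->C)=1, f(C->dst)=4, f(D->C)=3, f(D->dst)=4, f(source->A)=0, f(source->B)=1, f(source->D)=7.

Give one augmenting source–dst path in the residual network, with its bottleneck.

Residual along source->A->C->dst: source->A: 7, A->C: 2, C->dst: 1.
Bottleneck = min = 1.

source->A->C->dst, bottleneck 1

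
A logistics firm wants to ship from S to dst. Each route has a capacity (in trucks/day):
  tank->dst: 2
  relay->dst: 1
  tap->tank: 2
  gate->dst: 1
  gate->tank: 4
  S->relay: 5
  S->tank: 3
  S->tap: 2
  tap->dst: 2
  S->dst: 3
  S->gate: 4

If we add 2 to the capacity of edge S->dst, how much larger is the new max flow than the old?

Original max flow = 9.
After raising cap(S->dst), augmenting paths through that edge carry 2 more units.
New max flow = 11. Increase = 2.

2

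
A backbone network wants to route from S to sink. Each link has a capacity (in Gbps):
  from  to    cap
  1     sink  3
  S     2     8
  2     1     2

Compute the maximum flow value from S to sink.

2

Augment S→2→1→sink: bottleneck 2. Total 2.
No augmenting path remains in the residual graph.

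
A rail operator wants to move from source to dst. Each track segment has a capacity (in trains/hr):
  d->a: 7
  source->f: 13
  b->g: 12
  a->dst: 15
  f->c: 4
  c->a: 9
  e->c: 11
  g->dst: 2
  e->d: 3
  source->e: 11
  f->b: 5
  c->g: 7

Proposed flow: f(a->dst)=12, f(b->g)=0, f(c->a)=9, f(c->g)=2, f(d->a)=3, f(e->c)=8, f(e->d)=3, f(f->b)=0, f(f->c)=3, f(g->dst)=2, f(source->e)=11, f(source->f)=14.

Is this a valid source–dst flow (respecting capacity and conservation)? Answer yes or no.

No

Capacity violated on source->f: flow 14 > capacity 13.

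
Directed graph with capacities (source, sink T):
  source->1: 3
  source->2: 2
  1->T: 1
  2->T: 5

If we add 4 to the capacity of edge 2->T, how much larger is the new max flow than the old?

Original max flow = 3.
Edge 2->T does not cross the min cut (source side {1, source}), so extra capacity there cannot help.
New max flow = 3. Increase = 0.

0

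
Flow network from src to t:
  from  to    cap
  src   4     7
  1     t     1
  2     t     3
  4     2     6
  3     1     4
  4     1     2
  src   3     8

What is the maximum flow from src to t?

4

Augment src→4→2→t: bottleneck 3. Total 3.
Augment src→4→1→t: bottleneck 1. Total 4.
No augmenting path remains in the residual graph.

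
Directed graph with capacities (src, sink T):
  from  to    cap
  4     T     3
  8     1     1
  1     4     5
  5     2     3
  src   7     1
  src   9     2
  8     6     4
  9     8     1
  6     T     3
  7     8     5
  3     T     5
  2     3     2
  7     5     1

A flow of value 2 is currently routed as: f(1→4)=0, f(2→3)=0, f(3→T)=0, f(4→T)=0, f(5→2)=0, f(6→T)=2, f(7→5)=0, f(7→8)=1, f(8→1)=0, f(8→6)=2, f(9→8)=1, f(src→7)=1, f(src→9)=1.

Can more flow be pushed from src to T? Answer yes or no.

No

Residual reachable from src: {9, src}; T is not reachable.
Saturated cut: src→7, 9→8 with total capacity 2 = current flow value. Flow is maximum.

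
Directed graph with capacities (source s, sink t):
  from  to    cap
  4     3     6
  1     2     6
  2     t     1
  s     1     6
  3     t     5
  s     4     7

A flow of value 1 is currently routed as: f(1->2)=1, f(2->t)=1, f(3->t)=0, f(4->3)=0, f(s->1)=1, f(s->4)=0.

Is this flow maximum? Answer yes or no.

Residual path s->4->3->t has bottleneck 5 > 0.
Pushing 5 along it raises the flow to 6, so the given flow is not maximum.

No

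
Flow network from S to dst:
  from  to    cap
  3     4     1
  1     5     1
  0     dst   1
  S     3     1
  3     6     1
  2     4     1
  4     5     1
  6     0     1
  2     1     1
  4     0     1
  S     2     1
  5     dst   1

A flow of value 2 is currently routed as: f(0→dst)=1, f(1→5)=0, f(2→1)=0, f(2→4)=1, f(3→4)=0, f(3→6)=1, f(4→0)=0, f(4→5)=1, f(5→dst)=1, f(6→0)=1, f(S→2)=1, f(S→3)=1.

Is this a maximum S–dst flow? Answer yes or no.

Yes

Residual reachable from S: {S}; dst is not reachable.
Saturated cut: S→3, S→2 with total capacity 2 = current flow value. Flow is maximum.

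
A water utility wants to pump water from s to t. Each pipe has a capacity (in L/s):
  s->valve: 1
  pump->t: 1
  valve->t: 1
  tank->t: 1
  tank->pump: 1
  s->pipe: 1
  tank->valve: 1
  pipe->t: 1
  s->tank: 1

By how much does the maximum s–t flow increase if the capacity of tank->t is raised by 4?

Original max flow = 3.
Edge tank->t does not cross the min cut (source side {s}), so extra capacity there cannot help.
New max flow = 3. Increase = 0.

0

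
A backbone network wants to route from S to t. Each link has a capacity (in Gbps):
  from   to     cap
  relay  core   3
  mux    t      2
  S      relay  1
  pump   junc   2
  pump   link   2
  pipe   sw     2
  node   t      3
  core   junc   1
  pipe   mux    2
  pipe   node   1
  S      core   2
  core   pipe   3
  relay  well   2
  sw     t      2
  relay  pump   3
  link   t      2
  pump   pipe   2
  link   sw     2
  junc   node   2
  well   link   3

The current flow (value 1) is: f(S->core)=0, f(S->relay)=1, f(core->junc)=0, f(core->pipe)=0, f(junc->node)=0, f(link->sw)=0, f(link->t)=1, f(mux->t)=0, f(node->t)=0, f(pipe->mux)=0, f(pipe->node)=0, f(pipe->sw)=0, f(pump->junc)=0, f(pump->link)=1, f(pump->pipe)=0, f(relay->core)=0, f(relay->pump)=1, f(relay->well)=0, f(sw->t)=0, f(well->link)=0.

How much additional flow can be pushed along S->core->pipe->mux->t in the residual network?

Residual capacities along the path: S->core: 2, core->pipe: 3, pipe->mux: 2, mux->t: 2.
Minimum is 2.

2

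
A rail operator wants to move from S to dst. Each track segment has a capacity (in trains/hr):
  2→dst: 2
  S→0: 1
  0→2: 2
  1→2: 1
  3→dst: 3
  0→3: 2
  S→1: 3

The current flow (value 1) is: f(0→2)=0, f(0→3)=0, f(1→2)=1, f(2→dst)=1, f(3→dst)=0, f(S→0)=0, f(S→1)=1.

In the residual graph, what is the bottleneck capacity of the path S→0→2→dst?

Residual capacities along the path: S→0: 1, 0→2: 2, 2→dst: 1.
Minimum is 1.

1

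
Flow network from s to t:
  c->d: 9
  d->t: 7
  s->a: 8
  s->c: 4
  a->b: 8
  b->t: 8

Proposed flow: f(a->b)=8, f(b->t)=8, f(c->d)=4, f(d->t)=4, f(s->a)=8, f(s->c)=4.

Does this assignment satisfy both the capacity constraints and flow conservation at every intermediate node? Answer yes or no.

Yes

Every edge has 0 ≤ f(e) ≤ cap(e).
At each intermediate node, inflow equals outflow.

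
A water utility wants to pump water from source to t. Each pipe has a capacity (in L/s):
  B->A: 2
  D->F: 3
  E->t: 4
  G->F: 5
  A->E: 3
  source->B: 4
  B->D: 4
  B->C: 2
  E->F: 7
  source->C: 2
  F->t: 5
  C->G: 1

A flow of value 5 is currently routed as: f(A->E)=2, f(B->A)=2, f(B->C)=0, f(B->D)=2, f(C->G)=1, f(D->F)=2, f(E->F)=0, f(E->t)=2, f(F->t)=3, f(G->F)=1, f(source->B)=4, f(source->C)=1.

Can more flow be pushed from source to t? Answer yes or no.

Residual reachable from source: {C, source}; t is not reachable.
Saturated cut: source->B, C->G with total capacity 5 = current flow value. Flow is maximum.

No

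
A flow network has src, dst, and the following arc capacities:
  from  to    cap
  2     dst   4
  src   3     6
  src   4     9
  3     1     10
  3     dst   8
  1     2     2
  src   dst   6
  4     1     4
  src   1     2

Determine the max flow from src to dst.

Augment src->dst: bottleneck 6. Total 6.
Augment src->3->dst: bottleneck 6. Total 12.
Augment src->1->2->dst: bottleneck 2. Total 14.
No augmenting path remains in the residual graph.

14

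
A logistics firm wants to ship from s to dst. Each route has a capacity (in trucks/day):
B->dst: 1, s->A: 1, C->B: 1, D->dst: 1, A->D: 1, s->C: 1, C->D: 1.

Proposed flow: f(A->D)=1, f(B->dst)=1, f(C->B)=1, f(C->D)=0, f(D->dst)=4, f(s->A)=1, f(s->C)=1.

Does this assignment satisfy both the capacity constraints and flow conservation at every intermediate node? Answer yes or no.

Capacity violated on D->dst: flow 4 > capacity 1.

No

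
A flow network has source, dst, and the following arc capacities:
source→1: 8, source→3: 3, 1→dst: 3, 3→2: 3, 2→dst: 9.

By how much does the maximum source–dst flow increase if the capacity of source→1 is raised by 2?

Original max flow = 6.
Edge source→1 does not cross the min cut (source side {1, source}), so extra capacity there cannot help.
New max flow = 6. Increase = 0.

0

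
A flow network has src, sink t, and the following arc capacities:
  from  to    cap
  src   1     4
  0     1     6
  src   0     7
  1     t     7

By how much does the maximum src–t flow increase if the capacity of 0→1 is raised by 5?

0

Original max flow = 7.
Edge 0→1 does not cross the min cut (source side {0, 1, src}), so extra capacity there cannot help.
New max flow = 7. Increase = 0.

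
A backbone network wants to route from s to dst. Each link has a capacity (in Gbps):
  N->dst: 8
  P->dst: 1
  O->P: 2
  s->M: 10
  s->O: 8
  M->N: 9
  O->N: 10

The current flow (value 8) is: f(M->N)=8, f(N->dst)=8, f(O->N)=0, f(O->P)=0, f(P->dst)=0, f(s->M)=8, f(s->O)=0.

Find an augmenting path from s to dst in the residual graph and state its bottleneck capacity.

Residual along s->O->P->dst: s->O: 8, O->P: 2, P->dst: 1.
Bottleneck = min = 1.

s->O->P->dst, bottleneck 1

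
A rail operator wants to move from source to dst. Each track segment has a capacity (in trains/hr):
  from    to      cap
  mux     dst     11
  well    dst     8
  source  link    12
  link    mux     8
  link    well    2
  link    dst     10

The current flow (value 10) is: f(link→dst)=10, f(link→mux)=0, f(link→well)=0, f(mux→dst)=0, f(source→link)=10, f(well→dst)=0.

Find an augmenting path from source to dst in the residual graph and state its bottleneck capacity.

Residual along source→link→well→dst: source→link: 2, link→well: 2, well→dst: 8.
Bottleneck = min = 2.

source→link→well→dst, bottleneck 2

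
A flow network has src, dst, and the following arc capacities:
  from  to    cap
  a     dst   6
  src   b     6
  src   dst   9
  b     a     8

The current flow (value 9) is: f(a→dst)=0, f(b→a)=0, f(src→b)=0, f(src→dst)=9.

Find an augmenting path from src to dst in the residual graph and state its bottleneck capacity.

Residual along src→b→a→dst: src→b: 6, b→a: 8, a→dst: 6.
Bottleneck = min = 6.

src→b→a→dst, bottleneck 6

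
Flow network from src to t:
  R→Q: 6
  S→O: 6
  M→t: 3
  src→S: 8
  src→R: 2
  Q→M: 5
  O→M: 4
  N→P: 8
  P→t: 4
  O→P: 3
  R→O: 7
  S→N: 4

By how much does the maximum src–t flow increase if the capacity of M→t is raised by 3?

Original max flow = 7.
After raising cap(M→t), augmenting paths through that edge carry 3 more units.
New max flow = 10. Increase = 3.

3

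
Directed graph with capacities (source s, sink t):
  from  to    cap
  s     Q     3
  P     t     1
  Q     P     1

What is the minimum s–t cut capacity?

Max flow = 1 (via 1 augmenting path).
In the residual at optimum, the set reachable from s is {Q, s}.
Cut edges: Q→P (cap 1). Sum = 1.

1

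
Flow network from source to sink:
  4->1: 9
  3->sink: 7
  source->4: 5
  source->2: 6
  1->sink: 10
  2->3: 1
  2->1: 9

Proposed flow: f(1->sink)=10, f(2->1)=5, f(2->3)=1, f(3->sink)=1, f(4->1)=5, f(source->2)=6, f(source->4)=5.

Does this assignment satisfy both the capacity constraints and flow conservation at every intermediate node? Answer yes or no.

Every edge has 0 ≤ f(e) ≤ cap(e).
At each intermediate node, inflow equals outflow.

Yes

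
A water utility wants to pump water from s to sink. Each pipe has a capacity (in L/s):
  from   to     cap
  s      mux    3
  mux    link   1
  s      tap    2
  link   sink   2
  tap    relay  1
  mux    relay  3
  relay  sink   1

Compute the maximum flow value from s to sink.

2

Augment s→tap→relay→sink: bottleneck 1. Total 1.
Augment s→mux→link→sink: bottleneck 1. Total 2.
No augmenting path remains in the residual graph.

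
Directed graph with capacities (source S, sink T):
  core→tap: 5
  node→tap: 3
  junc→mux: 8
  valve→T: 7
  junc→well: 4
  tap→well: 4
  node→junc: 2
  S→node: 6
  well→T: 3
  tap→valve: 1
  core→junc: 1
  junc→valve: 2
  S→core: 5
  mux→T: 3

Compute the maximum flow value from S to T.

7

Augment S→core→tap→valve→T: bottleneck 1. Total 1.
Augment S→core→tap→well→T: bottleneck 3. Total 4.
Augment S→core→junc→valve→T: bottleneck 1. Total 5.
Augment S→node→junc→valve→T: bottleneck 1. Total 6.
Augment S→node→junc→mux→T: bottleneck 1. Total 7.
No augmenting path remains in the residual graph.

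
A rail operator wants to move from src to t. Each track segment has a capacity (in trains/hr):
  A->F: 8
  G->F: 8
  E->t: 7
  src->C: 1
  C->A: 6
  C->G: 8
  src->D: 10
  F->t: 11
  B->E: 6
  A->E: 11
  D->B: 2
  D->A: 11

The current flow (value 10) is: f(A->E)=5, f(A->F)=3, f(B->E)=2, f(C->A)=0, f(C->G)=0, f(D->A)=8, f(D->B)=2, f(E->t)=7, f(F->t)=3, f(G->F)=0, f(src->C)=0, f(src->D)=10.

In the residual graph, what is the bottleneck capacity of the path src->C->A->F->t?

1

Residual capacities along the path: src->C: 1, C->A: 6, A->F: 5, F->t: 8.
Minimum is 1.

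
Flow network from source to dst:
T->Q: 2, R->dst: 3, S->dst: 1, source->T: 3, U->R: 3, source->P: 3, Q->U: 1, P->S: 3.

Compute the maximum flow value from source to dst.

2

Augment source->P->S->dst: bottleneck 1. Total 1.
Augment source->T->Q->U->R->dst: bottleneck 1. Total 2.
No augmenting path remains in the residual graph.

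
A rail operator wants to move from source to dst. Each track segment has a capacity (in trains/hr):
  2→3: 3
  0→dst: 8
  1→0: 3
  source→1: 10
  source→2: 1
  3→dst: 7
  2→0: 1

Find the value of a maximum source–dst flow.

Augment source→2→3→dst: bottleneck 1. Total 1.
Augment source→1→0→dst: bottleneck 3. Total 4.
No augmenting path remains in the residual graph.

4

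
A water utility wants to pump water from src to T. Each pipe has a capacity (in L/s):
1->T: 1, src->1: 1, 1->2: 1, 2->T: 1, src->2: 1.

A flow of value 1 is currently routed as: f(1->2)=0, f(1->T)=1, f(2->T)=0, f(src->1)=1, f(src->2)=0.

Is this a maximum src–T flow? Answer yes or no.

Residual path src->2->T has bottleneck 1 > 0.
Pushing 1 along it raises the flow to 2, so the given flow is not maximum.

No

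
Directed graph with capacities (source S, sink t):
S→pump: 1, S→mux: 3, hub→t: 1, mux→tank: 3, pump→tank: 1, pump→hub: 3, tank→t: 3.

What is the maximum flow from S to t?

Augment S→mux→tank→t: bottleneck 3. Total 3.
Augment S→pump→hub→t: bottleneck 1. Total 4.
No augmenting path remains in the residual graph.

4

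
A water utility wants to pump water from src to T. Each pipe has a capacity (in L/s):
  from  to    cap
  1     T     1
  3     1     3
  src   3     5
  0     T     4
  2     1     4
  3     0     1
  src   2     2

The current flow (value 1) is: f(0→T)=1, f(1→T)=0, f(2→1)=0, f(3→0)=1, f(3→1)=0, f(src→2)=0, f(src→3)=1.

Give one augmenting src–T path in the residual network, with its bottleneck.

Residual along src→3→1→T: src→3: 4, 3→1: 3, 1→T: 1.
Bottleneck = min = 1.

src→3→1→T, bottleneck 1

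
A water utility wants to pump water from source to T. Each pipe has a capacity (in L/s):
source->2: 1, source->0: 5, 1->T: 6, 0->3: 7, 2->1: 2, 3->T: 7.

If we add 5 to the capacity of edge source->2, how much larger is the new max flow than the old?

Original max flow = 6.
After raising cap(source->2), augmenting paths through that edge carry 1 more unit.
New max flow = 7. Increase = 1.

1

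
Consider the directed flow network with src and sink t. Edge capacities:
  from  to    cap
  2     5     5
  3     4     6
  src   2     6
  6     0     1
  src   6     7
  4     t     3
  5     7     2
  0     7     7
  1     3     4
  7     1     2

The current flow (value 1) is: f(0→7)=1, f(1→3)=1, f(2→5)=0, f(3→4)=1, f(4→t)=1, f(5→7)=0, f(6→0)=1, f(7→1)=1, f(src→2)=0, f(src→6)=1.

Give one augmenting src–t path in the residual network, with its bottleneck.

Residual along src→2→5→7→1→3→4→t: src→2: 6, 2→5: 5, 5→7: 2, 7→1: 1, 1→3: 3, 3→4: 5, 4→t: 2.
Bottleneck = min = 1.

src→2→5→7→1→3→4→t, bottleneck 1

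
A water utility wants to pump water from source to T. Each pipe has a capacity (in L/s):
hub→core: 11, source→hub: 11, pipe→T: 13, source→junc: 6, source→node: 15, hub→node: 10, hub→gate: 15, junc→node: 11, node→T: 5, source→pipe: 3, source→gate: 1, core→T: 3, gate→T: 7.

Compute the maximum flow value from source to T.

Augment source→gate→T: bottleneck 1. Total 1.
Augment source→pipe→T: bottleneck 3. Total 4.
Augment source→node→T: bottleneck 5. Total 9.
Augment source→hub→gate→T: bottleneck 6. Total 15.
Augment source→hub→core→T: bottleneck 3. Total 18.
No augmenting path remains in the residual graph.

18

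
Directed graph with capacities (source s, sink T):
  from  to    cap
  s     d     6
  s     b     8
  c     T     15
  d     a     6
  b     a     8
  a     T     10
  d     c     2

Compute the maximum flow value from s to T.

12

Augment s->d->c->T: bottleneck 2. Total 2.
Augment s->d->a->T: bottleneck 4. Total 6.
Augment s->b->a->T: bottleneck 6. Total 12.
No augmenting path remains in the residual graph.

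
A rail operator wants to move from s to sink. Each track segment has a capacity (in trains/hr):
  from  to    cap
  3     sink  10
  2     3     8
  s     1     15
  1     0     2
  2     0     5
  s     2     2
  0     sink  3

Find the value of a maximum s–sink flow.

Augment s->1->0->sink: bottleneck 2. Total 2.
Augment s->2->0->sink: bottleneck 1. Total 3.
Augment s->2->3->sink: bottleneck 1. Total 4.
No augmenting path remains in the residual graph.

4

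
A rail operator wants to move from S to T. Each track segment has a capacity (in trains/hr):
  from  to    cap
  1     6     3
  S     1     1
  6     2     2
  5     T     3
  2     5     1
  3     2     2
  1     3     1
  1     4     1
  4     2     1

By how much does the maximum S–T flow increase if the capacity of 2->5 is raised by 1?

0

Original max flow = 1.
Edge 2->5 does not cross the min cut (source side {S}), so extra capacity there cannot help.
New max flow = 1. Increase = 0.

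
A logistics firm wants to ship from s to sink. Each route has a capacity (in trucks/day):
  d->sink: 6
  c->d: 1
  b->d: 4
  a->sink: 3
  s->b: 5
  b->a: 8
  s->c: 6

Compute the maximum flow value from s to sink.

Augment s->c->d->sink: bottleneck 1. Total 1.
Augment s->b->d->sink: bottleneck 4. Total 5.
Augment s->b->a->sink: bottleneck 1. Total 6.
No augmenting path remains in the residual graph.

6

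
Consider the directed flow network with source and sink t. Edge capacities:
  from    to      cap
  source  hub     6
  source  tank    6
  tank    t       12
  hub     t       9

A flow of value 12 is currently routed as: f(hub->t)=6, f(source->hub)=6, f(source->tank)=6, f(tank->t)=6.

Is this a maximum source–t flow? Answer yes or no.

Yes

Residual reachable from source: {source}; t is not reachable.
Saturated cut: source->tank, source->hub with total capacity 12 = current flow value. Flow is maximum.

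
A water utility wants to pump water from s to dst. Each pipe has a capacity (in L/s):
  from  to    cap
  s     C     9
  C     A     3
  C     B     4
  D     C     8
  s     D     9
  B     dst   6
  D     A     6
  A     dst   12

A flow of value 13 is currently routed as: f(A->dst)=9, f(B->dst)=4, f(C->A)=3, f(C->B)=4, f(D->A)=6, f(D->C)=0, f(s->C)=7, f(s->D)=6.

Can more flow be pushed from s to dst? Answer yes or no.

Residual reachable from s: {C, D, s}; dst is not reachable.
Saturated cut: D->A, C->A, C->B with total capacity 13 = current flow value. Flow is maximum.

No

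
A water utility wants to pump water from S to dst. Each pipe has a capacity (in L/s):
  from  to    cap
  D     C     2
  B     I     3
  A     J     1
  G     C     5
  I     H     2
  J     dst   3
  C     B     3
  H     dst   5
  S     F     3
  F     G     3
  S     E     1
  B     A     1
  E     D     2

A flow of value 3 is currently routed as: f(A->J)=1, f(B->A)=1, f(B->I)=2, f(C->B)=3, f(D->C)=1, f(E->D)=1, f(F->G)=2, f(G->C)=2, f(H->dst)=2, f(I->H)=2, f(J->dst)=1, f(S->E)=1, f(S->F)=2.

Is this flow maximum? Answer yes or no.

Residual reachable from S: {C, D, E, F, G, S}; dst is not reachable.
Saturated cut: C->B with total capacity 3 = current flow value. Flow is maximum.

Yes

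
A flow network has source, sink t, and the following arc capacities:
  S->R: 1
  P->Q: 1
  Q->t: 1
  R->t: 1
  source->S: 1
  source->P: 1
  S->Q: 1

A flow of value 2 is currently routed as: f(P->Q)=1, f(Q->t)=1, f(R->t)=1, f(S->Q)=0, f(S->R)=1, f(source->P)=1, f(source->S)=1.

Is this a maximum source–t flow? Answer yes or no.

Yes

Residual reachable from source: {source}; t is not reachable.
Saturated cut: source->P, source->S with total capacity 2 = current flow value. Flow is maximum.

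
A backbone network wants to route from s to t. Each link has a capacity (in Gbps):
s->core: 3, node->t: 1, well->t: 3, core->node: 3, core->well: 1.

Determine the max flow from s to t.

2

Augment s->core->well->t: bottleneck 1. Total 1.
Augment s->core->node->t: bottleneck 1. Total 2.
No augmenting path remains in the residual graph.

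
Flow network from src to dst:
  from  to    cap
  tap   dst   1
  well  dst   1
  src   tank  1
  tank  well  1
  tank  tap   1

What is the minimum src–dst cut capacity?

Max flow = 1 (via 1 augmenting path).
In the residual at optimum, the set reachable from src is {src}.
Cut edges: src->tank (cap 1). Sum = 1.

1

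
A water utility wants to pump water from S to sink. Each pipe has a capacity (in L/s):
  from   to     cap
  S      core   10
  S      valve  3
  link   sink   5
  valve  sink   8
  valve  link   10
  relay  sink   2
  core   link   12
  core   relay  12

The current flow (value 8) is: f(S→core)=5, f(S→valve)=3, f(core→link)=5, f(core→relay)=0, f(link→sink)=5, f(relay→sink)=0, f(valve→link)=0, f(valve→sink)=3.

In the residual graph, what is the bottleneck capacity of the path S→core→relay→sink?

2

Residual capacities along the path: S→core: 5, core→relay: 12, relay→sink: 2.
Minimum is 2.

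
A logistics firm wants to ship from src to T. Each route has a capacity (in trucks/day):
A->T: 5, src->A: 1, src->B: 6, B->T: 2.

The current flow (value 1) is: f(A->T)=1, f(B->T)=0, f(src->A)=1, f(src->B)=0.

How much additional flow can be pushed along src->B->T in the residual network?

2

Residual capacities along the path: src->B: 6, B->T: 2.
Minimum is 2.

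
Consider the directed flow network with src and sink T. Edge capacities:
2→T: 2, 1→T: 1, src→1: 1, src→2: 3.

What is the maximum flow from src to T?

Augment src→1→T: bottleneck 1. Total 1.
Augment src→2→T: bottleneck 2. Total 3.
No augmenting path remains in the residual graph.

3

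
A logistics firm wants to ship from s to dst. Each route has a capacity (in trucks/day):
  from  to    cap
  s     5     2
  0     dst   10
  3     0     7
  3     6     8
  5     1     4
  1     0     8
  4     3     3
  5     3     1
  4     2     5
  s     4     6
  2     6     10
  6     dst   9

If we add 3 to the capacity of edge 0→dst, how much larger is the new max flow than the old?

0

Original max flow = 8.
Edge 0→dst does not cross the min cut (source side {s}), so extra capacity there cannot help.
New max flow = 8. Increase = 0.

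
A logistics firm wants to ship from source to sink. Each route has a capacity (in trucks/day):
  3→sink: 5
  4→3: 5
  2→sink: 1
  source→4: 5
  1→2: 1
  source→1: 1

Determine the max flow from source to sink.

6

Augment source→1→2→sink: bottleneck 1. Total 1.
Augment source→4→3→sink: bottleneck 5. Total 6.
No augmenting path remains in the residual graph.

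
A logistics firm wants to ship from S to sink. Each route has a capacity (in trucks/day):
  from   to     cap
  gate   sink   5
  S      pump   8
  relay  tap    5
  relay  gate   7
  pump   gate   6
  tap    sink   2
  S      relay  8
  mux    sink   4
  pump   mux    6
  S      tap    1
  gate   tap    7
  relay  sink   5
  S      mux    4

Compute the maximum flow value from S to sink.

Augment S->relay->sink: bottleneck 5. Total 5.
Augment S->mux->sink: bottleneck 4. Total 9.
Augment S->tap->sink: bottleneck 1. Total 10.
Augment S->relay->gate->sink: bottleneck 3. Total 13.
Augment S->pump->gate->sink: bottleneck 2. Total 15.
Augment S->pump->gate->tap->sink: bottleneck 1. Total 16.
No augmenting path remains in the residual graph.

16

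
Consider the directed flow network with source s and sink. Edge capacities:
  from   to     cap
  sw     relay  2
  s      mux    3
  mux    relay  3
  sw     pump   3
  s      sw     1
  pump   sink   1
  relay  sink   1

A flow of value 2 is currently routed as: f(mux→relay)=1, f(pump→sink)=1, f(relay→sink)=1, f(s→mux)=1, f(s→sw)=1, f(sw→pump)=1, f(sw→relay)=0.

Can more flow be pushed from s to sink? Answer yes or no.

No

Residual reachable from s: {mux, relay, s}; sink is not reachable.
Saturated cut: s→sw, relay→sink with total capacity 2 = current flow value. Flow is maximum.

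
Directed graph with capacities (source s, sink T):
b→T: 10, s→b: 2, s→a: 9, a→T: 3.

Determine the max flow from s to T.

Augment s→a→T: bottleneck 3. Total 3.
Augment s→b→T: bottleneck 2. Total 5.
No augmenting path remains in the residual graph.

5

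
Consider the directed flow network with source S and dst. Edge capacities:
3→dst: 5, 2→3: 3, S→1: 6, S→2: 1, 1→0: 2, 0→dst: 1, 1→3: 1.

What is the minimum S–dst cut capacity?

3

Max flow = 3 (via 3 augmenting paths).
In the residual at optimum, the set reachable from S is {0, 1, S}.
Cut edges: S→2 (cap 1), 1→3 (cap 1), 0→dst (cap 1). Sum = 3.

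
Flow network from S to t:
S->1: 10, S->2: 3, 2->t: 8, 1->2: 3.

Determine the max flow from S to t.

Augment S->2->t: bottleneck 3. Total 3.
Augment S->1->2->t: bottleneck 3. Total 6.
No augmenting path remains in the residual graph.

6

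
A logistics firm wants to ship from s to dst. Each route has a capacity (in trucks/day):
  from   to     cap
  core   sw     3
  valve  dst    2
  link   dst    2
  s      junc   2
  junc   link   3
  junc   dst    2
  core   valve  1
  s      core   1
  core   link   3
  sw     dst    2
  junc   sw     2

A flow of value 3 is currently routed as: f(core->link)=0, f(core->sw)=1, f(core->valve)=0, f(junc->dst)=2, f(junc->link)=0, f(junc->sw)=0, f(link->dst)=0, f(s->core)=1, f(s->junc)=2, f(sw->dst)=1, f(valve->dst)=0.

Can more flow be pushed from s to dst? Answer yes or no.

No

Residual reachable from s: {s}; dst is not reachable.
Saturated cut: s->junc, s->core with total capacity 3 = current flow value. Flow is maximum.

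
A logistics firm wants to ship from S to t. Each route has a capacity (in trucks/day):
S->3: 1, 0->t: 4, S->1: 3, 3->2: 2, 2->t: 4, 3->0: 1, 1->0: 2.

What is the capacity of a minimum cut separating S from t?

3

Max flow = 3 (via 2 augmenting paths).
In the residual at optimum, the set reachable from S is {1, S}.
Cut edges: S->3 (cap 1), 1->0 (cap 2). Sum = 3.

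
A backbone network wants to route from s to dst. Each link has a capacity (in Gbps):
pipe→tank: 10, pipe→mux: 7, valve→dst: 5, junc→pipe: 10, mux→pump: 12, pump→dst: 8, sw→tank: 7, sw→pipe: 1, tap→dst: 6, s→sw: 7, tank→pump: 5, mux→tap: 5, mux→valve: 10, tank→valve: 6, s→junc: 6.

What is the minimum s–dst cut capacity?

13

Max flow = 13 (via 4 augmenting paths).
In the residual at optimum, the set reachable from s is {s}.
Cut edges: s→junc (cap 6), s→sw (cap 7). Sum = 13.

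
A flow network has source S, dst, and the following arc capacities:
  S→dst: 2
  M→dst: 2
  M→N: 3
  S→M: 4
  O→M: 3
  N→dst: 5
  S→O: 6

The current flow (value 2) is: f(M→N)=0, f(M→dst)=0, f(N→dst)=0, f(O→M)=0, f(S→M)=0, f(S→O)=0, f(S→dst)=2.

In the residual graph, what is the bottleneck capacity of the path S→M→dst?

2

Residual capacities along the path: S→M: 4, M→dst: 2.
Minimum is 2.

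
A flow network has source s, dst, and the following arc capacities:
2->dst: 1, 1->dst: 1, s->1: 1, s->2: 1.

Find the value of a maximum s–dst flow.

2

Augment s->2->dst: bottleneck 1. Total 1.
Augment s->1->dst: bottleneck 1. Total 2.
No augmenting path remains in the residual graph.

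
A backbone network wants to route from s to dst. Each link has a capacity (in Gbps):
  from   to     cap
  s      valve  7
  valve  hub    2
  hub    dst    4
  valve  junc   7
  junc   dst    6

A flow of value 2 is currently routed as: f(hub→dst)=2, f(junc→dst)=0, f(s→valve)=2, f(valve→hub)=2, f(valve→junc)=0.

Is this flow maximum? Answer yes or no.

No

Residual path s→valve→junc→dst has bottleneck 5 > 0.
Pushing 5 along it raises the flow to 7, so the given flow is not maximum.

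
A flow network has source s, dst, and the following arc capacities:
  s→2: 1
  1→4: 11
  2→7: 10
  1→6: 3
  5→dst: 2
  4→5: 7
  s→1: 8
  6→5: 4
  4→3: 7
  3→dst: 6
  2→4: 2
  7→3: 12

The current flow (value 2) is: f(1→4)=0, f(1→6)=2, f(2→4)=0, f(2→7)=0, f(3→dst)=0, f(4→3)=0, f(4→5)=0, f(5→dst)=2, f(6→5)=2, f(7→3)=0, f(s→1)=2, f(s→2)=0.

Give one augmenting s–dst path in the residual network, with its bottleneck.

s→1→4→3→dst, bottleneck 6

Residual along s→1→4→3→dst: s→1: 6, 1→4: 11, 4→3: 7, 3→dst: 6.
Bottleneck = min = 6.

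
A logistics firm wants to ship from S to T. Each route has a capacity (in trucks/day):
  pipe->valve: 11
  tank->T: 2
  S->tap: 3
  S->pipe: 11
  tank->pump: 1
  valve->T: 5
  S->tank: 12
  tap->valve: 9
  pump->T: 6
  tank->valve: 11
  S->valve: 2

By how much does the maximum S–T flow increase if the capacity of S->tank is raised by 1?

0

Original max flow = 8.
Edge S->tank does not cross the min cut (source side {S, pipe, tank, tap, valve}), so extra capacity there cannot help.
New max flow = 8. Increase = 0.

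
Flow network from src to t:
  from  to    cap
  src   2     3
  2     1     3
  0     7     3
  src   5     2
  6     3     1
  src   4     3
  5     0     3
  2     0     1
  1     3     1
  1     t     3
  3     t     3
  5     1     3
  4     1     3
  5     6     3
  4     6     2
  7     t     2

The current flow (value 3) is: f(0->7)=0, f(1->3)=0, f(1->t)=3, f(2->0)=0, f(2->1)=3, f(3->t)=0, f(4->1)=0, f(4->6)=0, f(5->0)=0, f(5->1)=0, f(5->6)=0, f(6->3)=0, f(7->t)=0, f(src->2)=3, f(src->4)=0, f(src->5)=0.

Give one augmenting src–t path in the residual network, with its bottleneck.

Residual along src->5->0->7->t: src->5: 2, 5->0: 3, 0->7: 3, 7->t: 2.
Bottleneck = min = 2.

src->5->0->7->t, bottleneck 2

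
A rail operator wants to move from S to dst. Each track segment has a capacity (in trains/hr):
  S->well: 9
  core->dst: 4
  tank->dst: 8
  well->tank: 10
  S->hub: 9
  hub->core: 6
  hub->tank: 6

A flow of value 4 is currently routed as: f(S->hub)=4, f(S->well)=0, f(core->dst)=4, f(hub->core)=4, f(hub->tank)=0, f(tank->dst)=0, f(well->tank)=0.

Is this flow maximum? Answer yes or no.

Residual path S->hub->tank->dst has bottleneck 5 > 0.
Pushing 5 along it raises the flow to 9, so the given flow is not maximum.

No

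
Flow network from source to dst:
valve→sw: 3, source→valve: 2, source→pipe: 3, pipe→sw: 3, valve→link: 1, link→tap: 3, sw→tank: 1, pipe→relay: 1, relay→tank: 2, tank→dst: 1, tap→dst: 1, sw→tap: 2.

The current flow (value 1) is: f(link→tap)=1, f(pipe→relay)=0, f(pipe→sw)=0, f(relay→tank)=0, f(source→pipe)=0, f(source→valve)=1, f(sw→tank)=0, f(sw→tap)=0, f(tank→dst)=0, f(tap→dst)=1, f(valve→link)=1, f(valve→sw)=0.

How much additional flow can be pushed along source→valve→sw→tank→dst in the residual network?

Residual capacities along the path: source→valve: 1, valve→sw: 3, sw→tank: 1, tank→dst: 1.
Minimum is 1.

1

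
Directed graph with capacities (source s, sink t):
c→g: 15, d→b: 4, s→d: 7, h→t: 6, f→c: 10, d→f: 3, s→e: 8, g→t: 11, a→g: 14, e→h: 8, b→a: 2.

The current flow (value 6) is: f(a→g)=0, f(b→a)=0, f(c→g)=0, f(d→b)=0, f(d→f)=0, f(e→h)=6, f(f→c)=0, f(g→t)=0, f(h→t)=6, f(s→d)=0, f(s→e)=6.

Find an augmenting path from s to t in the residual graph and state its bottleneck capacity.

s→d→b→a→g→t, bottleneck 2

Residual along s→d→b→a→g→t: s→d: 7, d→b: 4, b→a: 2, a→g: 14, g→t: 11.
Bottleneck = min = 2.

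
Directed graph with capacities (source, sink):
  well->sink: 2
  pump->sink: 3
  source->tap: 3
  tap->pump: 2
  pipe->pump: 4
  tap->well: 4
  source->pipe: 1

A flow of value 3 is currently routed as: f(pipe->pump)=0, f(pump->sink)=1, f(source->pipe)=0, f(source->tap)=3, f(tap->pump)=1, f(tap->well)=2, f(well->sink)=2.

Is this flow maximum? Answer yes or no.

No

Residual path source->pipe->pump->sink has bottleneck 1 > 0.
Pushing 1 along it raises the flow to 4, so the given flow is not maximum.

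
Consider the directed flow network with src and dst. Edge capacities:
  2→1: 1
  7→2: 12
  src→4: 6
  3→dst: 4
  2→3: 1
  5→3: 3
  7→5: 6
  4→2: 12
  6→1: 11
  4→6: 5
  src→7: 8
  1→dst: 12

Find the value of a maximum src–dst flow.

Augment src→4→6→1→dst: bottleneck 5. Total 5.
Augment src→4→2→1→dst: bottleneck 1. Total 6.
Augment src→7→2→3→dst: bottleneck 1. Total 7.
Augment src→7→5→3→dst: bottleneck 3. Total 10.
No augmenting path remains in the residual graph.

10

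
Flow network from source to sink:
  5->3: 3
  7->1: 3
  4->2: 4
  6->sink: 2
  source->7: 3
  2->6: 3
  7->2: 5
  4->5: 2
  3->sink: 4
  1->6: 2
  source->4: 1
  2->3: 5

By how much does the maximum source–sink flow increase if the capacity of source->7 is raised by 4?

2

Original max flow = 4.
After raising cap(source->7), augmenting paths through that edge carry 2 more units.
New max flow = 6. Increase = 2.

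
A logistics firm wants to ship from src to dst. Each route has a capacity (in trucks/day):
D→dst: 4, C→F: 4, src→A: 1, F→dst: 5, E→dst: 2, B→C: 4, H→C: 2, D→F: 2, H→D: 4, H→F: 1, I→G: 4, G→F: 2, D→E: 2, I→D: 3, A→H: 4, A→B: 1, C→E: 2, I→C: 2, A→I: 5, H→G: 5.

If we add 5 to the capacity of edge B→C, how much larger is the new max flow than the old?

Original max flow = 1.
Edge B→C does not cross the min cut (source side {src}), so extra capacity there cannot help.
New max flow = 1. Increase = 0.

0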